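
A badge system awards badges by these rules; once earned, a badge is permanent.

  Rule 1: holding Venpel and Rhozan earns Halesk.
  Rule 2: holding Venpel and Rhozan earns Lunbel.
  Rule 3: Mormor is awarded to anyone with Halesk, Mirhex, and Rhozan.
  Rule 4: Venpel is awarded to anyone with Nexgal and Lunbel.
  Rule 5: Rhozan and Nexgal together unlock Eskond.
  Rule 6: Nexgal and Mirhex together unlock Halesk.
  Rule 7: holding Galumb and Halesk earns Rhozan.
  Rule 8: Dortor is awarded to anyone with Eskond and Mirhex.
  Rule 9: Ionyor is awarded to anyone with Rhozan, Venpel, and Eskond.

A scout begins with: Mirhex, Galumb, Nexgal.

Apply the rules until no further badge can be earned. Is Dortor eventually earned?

Yes

With Nexgal and Mirhex, Halesk is earned (Rule 6).
With Galumb and Halesk, Rhozan is earned (Rule 7).
With Rhozan and Nexgal, Eskond is earned (Rule 5).
With Eskond and Mirhex, Dortor is earned (Rule 8).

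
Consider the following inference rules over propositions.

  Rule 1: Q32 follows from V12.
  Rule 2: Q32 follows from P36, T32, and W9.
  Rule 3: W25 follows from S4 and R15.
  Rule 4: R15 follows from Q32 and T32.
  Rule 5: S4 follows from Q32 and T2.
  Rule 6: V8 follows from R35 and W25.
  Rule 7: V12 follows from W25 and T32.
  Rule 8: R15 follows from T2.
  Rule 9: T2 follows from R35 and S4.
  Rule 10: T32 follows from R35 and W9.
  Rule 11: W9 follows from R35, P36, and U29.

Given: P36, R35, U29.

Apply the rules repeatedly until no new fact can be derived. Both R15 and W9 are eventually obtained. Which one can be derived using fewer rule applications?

W9: From R35, P36, and U29, Rule 11 gives W9. [1 rule application]
R15: R35, P36, and U29 hold, so W9 follows (Rule 11). R35 and W9 hold, so T32 follows (Rule 10). P36, T32, and W9 hold, so Q32 follows (Rule 2). Q32 and T32 hold, so R15 follows (Rule 4). [4 rule applications]
W9 needs fewer.

W9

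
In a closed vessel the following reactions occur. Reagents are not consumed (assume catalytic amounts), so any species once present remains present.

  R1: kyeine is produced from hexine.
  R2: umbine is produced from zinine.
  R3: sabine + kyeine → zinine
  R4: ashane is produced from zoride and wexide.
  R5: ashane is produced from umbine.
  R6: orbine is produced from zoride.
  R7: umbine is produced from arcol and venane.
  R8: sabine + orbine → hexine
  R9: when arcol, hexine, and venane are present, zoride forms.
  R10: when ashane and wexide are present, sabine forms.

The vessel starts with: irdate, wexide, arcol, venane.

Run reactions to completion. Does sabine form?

Yes

arcol and venane present → umbine forms (R7).
umbine present → ashane forms (R5).
ashane and wexide present → sabine forms (R10).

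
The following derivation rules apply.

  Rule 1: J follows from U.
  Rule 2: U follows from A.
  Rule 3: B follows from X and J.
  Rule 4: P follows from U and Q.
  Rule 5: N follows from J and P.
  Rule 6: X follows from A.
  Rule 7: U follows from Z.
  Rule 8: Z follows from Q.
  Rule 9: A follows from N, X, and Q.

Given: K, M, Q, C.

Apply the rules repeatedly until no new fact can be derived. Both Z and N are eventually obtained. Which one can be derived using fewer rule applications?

Z

Z: From Q, Rule 8 gives Z. [1 rule application]
N: Q holds, so Z follows (Rule 8). Z holds, so U follows (Rule 7). U and Q hold, so P follows (Rule 4). U holds, so J follows (Rule 1). J and P hold, so N follows (Rule 5). [5 rule applications]
Z needs fewer.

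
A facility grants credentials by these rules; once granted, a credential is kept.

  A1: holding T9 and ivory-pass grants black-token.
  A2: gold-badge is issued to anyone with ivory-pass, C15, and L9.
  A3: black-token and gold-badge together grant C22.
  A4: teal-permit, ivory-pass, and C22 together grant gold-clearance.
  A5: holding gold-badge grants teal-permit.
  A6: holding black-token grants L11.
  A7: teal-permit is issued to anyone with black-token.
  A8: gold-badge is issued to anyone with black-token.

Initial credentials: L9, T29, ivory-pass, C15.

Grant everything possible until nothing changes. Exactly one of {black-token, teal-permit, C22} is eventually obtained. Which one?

teal-permit

Holding ivory-pass, C15, and L9 grants gold-badge (A2).
Holding gold-badge grants teal-permit (A5).
C22 would need black-token and gold-badge (A3), but black-token is never granted. black-token would need T9 and ivory-pass (A1), but T9 is never granted.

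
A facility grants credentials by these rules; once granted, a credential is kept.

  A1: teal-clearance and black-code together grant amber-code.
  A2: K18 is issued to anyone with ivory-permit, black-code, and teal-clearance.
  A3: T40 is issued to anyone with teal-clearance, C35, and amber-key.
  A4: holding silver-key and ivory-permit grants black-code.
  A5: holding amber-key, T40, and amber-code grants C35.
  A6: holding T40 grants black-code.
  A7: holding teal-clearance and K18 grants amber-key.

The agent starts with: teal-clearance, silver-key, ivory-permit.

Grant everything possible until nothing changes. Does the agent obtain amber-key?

Holding silver-key and ivory-permit grants black-code (A4).
Holding ivory-permit, black-code, and teal-clearance grants K18 (A2).
Holding teal-clearance and K18 grants amber-key (A7).

Yes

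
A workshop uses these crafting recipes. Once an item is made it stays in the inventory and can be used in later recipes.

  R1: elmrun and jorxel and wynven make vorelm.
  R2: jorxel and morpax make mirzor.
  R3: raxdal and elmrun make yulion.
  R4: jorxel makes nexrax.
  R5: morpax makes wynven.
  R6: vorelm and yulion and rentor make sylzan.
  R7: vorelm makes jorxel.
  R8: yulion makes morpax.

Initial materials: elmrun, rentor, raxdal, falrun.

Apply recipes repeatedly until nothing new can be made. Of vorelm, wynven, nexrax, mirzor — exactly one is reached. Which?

Using R3, raxdal and elmrun make yulion.
Using R8, yulion makes morpax.
Using R5, morpax makes wynven.
vorelm would need elmrun, jorxel, and wynven (R1), but jorxel is never obtained. mirzor would need jorxel and morpax (R2), but jorxel is never obtained. nexrax would need jorxel (R4), but jorxel is never obtained.

wynven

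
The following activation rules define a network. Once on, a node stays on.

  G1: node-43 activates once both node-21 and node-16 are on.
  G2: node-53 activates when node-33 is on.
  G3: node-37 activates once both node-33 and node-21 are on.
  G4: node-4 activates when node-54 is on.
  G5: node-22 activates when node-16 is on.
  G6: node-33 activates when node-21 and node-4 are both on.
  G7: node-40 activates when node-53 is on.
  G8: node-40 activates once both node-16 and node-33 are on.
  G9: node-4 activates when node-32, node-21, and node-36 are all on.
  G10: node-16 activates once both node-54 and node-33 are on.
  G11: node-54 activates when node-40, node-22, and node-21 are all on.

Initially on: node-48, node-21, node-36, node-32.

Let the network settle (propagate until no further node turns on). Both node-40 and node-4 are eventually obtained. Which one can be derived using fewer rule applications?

node-4: G9: node-32, node-21, and node-36 on → node-4 on. [1 rule application]
node-40: G9: node-32, node-21, and node-36 on → node-4 on. node-21 and node-4 are on, so node-33 activates (G6). node-33 is on, so node-53 activates (G2). node-53 is on, so node-40 activates (G7). [4 rule applications]
node-4 needs fewer.

node-4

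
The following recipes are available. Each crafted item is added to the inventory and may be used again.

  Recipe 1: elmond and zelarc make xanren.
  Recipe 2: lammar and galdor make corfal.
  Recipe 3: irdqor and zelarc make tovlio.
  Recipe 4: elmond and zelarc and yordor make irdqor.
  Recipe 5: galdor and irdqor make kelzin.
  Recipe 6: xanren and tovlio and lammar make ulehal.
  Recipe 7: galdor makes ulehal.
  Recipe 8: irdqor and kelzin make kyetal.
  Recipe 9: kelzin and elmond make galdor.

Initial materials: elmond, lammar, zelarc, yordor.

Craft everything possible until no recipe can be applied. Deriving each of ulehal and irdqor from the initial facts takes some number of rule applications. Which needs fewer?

irdqor

irdqor: Using Recipe 4, elmond, zelarc, and yordor make irdqor. [1 rule application]
ulehal: Using Recipe 1, elmond and zelarc make xanren. elmond and zelarc and yordor → irdqor (Recipe 4). Using Recipe 3, irdqor and zelarc make tovlio. xanren and tovlio and lammar → ulehal (Recipe 6). [4 rule applications]
irdqor needs fewer.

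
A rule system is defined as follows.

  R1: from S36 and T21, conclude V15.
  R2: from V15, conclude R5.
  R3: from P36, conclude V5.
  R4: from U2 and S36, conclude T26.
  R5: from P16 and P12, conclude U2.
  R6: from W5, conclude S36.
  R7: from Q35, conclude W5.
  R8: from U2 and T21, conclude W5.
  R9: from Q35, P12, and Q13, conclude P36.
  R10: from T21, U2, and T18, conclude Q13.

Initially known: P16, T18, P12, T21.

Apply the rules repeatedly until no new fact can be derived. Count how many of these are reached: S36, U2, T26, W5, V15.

From P16 and P12, R5 gives U2.
From U2 and T21, R8 gives W5.
W5 holds, so S36 follows (R6).
From U2 and S36, R4 gives T26.
S36 and T21 hold, so V15 follows (R1).
S36: reached.
U2: reached.
T26: reached.
W5: reached.
V15: reached.
All 5 are reached.

5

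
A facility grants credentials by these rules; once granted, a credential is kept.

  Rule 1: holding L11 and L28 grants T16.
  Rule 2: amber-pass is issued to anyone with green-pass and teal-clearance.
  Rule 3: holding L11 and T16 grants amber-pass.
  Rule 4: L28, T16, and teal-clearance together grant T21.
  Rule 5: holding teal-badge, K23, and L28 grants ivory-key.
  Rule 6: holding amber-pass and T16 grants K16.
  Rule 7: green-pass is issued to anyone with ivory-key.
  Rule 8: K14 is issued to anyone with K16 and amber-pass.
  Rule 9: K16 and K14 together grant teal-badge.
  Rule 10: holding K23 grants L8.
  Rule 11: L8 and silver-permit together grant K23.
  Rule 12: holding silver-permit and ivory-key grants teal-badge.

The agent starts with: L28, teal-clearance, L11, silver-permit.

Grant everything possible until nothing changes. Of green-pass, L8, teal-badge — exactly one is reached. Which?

teal-badge

Holding L11 and L28 grants T16 (Rule 1).
Holding L11 and T16 grants amber-pass (Rule 3).
Holding amber-pass and T16 grants K16 (Rule 6).
Holding K16 and amber-pass grants K14 (Rule 8).
Holding K16 and K14 grants teal-badge (Rule 9).
green-pass would need ivory-key (Rule 7), but ivory-key is never granted. L8 would need K23 (Rule 10), but K23 is never granted.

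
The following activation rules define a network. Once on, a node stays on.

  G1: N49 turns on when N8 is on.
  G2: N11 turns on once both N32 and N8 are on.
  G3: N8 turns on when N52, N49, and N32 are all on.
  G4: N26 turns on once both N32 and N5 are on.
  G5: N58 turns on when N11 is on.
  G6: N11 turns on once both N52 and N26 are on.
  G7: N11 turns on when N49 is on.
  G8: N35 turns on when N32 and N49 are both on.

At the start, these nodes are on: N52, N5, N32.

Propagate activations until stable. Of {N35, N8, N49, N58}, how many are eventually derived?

N32 and N5 are on, so N26 turns on (G4).
G6: N52 and N26 on → N11 on.
G5: N11 on → N58 on.
N35 would need N32 and N49 (G8), but N49 never turns on.
N8 would need N52, N49, and N32 (G3), but N49 never turns on.
N49 would need N8 (G1), but N8 never turns on.
N58: reached.
Reached: N58 — 1 of the 4.

1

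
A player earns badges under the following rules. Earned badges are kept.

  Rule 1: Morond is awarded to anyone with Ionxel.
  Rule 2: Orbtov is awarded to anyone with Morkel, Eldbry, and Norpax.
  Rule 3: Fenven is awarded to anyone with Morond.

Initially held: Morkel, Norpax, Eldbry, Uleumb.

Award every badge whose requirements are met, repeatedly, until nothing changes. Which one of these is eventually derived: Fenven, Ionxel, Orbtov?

With Morkel, Eldbry, and Norpax, Orbtov is earned (Rule 2).
Fenven would need Morond (Rule 3), but Morond is never earned. No rule produces Ionxel, and it is not given.

Orbtov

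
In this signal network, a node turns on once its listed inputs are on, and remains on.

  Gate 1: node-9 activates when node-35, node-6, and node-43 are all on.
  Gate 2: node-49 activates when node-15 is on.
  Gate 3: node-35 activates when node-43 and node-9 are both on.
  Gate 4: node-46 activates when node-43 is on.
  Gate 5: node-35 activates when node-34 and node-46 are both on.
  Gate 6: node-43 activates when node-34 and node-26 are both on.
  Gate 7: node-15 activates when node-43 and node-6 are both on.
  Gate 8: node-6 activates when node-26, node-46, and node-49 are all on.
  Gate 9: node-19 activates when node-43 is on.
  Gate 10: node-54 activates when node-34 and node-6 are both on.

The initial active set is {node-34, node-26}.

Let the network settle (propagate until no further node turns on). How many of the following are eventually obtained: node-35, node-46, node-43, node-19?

4

Gate 6: node-34 and node-26 on → node-43 on.
node-43 is on, so node-46 activates (Gate 4).
node-43 is on, so node-19 activates (Gate 9).
Gate 5: node-34 and node-46 on → node-35 on.
node-35: reached.
node-46: reached.
node-43: reached.
node-19: reached.
All 4 are reached.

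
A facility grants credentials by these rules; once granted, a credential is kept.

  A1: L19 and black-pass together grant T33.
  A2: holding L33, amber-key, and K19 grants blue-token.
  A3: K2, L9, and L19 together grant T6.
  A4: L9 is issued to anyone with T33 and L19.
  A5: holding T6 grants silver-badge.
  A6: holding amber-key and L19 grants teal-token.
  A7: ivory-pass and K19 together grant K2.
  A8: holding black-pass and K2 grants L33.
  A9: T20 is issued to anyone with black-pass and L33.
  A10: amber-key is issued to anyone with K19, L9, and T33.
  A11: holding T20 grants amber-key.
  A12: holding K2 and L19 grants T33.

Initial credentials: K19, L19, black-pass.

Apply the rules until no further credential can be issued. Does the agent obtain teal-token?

Yes

Holding L19 and black-pass grants T33 (A1).
Holding T33 and L19 grants L9 (A4).
Holding K19, L9, and T33 grants amber-key (A10).
Holding amber-key and L19 grants teal-token (A6).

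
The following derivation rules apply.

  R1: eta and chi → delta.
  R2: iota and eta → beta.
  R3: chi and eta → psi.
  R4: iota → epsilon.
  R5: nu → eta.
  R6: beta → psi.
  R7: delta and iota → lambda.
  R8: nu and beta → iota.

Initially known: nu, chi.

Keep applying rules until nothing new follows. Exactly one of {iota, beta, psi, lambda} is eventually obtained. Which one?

nu holds, so eta follows (R5).
From chi and eta, R3 gives psi.
lambda would need delta and iota (R7), but iota is never established. iota would need nu and beta (R8), but beta is never established. beta would need iota and eta (R2), but iota is never established.

psi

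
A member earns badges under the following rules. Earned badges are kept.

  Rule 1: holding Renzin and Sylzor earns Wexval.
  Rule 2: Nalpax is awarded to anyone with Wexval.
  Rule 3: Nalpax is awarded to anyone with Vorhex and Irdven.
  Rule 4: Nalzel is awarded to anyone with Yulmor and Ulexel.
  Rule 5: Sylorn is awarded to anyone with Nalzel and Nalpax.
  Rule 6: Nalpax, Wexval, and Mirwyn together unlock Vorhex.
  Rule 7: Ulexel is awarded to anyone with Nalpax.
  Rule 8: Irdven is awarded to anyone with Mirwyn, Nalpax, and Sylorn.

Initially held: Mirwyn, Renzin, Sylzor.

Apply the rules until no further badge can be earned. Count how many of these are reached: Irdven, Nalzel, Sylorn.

0

Irdven would need Mirwyn, Nalpax, and Sylorn (Rule 8), but Sylorn is never earned.
Nalzel would need Yulmor and Ulexel (Rule 4), but Yulmor is never earned.
Sylorn would need Nalzel and Nalpax (Rule 5), but Nalzel is never earned.
None of the 3 are reached.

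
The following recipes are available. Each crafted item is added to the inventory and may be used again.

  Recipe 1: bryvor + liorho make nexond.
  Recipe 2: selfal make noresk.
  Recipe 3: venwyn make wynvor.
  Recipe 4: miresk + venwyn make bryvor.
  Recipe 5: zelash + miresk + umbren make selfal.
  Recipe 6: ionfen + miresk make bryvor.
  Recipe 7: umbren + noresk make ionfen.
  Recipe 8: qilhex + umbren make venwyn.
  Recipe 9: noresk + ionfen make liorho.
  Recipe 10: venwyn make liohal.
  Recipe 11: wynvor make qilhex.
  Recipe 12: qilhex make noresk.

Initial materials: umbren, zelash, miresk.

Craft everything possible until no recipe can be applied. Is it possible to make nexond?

zelash + miresk + umbren → selfal (Recipe 5).
selfal → noresk (Recipe 2).
Using Recipe 7, umbren and noresk make ionfen.
Using Recipe 9, noresk and ionfen make liorho.
ionfen + miresk → bryvor (Recipe 6).
bryvor + liorho → nexond (Recipe 1).

Yes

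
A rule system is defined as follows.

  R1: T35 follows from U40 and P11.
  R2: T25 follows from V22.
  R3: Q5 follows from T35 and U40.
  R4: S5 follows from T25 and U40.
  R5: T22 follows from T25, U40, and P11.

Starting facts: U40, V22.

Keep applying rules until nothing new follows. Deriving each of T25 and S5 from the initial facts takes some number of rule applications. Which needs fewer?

T25

T25: V22 holds, so T25 follows (R2). [1 rule application]
S5: V22 holds, so T25 follows (R2). T25 and U40 hold, so S5 follows (R4). [2 rule applications]
T25 needs fewer.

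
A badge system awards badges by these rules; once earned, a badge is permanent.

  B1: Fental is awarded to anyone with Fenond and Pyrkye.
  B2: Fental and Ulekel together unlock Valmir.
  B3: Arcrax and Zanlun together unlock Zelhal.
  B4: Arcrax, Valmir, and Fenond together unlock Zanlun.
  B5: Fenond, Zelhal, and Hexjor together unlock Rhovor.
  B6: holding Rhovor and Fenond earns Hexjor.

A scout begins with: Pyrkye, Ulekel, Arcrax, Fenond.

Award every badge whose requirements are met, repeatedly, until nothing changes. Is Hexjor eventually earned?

Hexjor would need Rhovor and Fenond (B6), but Rhovor is never earned.

No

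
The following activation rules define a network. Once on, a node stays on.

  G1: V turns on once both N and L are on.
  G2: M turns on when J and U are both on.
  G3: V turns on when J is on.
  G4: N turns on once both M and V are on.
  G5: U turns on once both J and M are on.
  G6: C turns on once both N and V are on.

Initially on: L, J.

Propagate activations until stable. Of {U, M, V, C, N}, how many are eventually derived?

J is on, so V turns on (G3).
U would need J and M (G5), but M never turns on.
M would need J and U (G2), but U never turns on.
V: reached.
C would need N and V (G6), but N never turns on.
N would need M and V (G4), but M never turns on.
Reached: V — 1 of the 5.

1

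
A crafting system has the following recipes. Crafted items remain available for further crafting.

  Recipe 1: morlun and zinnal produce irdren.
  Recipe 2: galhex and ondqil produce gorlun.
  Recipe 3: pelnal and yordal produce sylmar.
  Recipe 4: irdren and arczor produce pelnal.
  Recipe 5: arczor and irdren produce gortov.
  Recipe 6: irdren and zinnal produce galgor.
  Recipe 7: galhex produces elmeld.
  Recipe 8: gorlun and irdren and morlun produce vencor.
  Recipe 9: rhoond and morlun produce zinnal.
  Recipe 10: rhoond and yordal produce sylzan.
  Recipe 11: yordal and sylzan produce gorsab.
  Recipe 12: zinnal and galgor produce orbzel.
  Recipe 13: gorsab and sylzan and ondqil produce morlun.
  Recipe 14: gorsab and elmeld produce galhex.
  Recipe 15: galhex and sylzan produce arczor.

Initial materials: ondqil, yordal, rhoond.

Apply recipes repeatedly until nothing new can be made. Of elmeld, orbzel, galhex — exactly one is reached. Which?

orbzel

rhoond and yordal → sylzan (Recipe 10).
Using Recipe 11, yordal and sylzan make gorsab.
Using Recipe 13, gorsab, sylzan, and ondqil make morlun.
Using Recipe 9, rhoond and morlun make zinnal.
Using Recipe 1, morlun and zinnal make irdren.
Using Recipe 6, irdren and zinnal make galgor.
zinnal and galgor → orbzel (Recipe 12).
elmeld would need galhex (Recipe 7), but galhex is never obtained. galhex would need gorsab and elmeld (Recipe 14), but elmeld is never obtained.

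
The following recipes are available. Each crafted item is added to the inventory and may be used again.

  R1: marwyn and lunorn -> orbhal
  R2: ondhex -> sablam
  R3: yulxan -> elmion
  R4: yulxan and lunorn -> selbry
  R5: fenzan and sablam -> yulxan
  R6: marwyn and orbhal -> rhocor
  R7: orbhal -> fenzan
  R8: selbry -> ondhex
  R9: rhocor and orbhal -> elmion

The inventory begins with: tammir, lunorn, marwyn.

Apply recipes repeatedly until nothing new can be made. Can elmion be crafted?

Yes

Using R1, marwyn and lunorn make orbhal.
Using R6, marwyn and orbhal make rhocor.
Using R9, rhocor and orbhal make elmion.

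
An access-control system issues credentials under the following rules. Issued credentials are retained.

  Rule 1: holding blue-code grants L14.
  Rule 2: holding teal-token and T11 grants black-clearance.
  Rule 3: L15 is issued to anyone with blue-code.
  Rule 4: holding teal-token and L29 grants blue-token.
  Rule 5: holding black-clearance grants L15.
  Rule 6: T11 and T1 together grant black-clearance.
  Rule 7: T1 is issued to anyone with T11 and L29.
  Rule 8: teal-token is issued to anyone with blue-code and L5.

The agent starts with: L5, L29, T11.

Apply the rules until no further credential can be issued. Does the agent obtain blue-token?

No

blue-token would need teal-token and L29 (Rule 4), but teal-token is never granted.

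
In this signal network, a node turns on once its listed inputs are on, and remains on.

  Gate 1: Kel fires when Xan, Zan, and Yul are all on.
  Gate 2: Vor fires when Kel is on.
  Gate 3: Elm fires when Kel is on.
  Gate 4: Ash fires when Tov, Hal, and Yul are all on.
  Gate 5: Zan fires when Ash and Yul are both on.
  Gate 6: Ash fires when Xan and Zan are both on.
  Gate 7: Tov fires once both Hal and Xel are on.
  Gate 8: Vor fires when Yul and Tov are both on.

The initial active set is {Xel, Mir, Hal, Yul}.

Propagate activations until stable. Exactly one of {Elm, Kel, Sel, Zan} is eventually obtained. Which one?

Zan

Gate 7: Hal and Xel on → Tov on.
Tov, Hal, and Yul are on, so Ash fires (Gate 4).
Gate 5: Ash and Yul on → Zan on.
No rule produces Sel, and it is not given. Elm would need Kel (Gate 3), but Kel never turns on. Kel would need Xan, Zan, and Yul (Gate 1), but Xan never turns on.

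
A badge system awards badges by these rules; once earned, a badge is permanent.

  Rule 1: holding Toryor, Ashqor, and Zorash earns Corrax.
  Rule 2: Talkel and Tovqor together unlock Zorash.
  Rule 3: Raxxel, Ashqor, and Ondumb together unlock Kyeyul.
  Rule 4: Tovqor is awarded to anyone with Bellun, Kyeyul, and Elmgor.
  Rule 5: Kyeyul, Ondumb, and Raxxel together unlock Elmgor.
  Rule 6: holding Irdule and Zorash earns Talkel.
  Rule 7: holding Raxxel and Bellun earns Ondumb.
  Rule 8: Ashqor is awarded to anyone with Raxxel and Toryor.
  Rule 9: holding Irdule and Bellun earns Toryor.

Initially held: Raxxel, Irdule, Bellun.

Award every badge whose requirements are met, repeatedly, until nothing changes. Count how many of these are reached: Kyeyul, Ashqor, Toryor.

3

With Raxxel and Bellun, Ondumb is earned (Rule 7).
With Irdule and Bellun, Toryor is earned (Rule 9).
With Raxxel and Toryor, Ashqor is earned (Rule 8).
With Raxxel, Ashqor, and Ondumb, Kyeyul is earned (Rule 3).
Kyeyul: reached.
Ashqor: reached.
Toryor: reached.
All 3 are reached.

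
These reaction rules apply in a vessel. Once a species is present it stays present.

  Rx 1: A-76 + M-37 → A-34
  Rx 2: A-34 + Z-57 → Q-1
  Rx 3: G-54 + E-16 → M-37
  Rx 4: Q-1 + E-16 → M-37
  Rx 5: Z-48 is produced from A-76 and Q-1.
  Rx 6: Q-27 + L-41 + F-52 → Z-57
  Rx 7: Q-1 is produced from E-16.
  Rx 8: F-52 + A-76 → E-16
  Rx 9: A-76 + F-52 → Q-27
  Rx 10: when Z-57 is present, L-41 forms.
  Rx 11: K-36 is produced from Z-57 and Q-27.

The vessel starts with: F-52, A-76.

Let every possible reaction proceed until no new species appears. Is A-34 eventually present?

Yes

F-52 and A-76 present → E-16 forms (Rx 8).
E-16 present → Q-1 forms (Rx 7).
Q-1 and E-16 present → M-37 forms (Rx 4).
A-76 and M-37 present → A-34 forms (Rx 1).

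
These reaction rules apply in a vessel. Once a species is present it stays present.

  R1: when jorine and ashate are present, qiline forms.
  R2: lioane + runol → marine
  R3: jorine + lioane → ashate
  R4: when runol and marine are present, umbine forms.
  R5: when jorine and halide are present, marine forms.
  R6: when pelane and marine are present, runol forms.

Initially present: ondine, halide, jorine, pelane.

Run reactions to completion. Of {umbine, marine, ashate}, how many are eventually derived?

2

jorine and halide present → marine forms (R5).
pelane and marine present → runol forms (R6).
runol and marine present → umbine forms (R4).
umbine: reached.
marine: reached.
ashate would need jorine and lioane (R3), but lioane never forms.
Reached: umbine and marine — 2 of the 3.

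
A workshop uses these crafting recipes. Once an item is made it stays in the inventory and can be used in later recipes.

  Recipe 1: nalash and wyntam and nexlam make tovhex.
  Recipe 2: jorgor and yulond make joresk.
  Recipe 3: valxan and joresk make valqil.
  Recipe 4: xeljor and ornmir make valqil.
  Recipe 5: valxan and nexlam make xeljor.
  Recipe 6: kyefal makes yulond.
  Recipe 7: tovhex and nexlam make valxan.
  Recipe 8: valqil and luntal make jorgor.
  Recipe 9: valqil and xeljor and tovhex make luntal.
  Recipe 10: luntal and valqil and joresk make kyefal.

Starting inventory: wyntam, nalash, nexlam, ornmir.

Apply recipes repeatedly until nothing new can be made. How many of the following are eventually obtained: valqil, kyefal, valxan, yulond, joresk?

2

nalash and wyntam and nexlam → tovhex (Recipe 1).
Using Recipe 7, tovhex and nexlam make valxan.
Using Recipe 5, valxan and nexlam make xeljor.
xeljor and ornmir → valqil (Recipe 4).
valqil: reached.
kyefal would need luntal, valqil, and joresk (Recipe 10), but joresk is never obtained.
valxan: reached.
yulond would need kyefal (Recipe 6), but kyefal is never obtained.
joresk would need jorgor and yulond (Recipe 2), but yulond is never obtained.
Reached: valqil and valxan — 2 of the 5.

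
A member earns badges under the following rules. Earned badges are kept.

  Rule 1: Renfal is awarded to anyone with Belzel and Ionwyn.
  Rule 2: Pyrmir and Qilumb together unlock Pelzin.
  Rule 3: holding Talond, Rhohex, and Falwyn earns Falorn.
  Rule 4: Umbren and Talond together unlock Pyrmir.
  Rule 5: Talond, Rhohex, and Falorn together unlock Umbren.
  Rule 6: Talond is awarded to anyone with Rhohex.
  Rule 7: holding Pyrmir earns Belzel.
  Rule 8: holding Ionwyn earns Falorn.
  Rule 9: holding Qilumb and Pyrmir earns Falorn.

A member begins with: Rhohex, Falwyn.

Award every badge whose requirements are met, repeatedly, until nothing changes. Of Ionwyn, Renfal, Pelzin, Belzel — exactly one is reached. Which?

With Rhohex, Talond is earned (Rule 6).
With Talond, Rhohex, and Falwyn, Falorn is earned (Rule 3).
With Talond, Rhohex, and Falorn, Umbren is earned (Rule 5).
With Umbren and Talond, Pyrmir is earned (Rule 4).
With Pyrmir, Belzel is earned (Rule 7).
No rule produces Ionwyn, and it is not given. Pelzin would need Pyrmir and Qilumb (Rule 2), but Qilumb is never earned. Renfal would need Belzel and Ionwyn (Rule 1), but Ionwyn is never earned.

Belzel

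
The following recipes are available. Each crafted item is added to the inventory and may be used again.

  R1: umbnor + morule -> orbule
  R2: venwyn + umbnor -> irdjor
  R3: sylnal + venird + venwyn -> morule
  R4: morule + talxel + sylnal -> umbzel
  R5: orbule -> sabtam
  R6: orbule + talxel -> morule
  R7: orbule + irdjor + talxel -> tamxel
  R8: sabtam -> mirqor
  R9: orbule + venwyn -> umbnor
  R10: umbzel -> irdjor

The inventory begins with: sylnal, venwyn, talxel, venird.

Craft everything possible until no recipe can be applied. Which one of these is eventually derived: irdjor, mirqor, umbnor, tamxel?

Using R3, sylnal, venird, and venwyn make morule.
Using R4, morule, talxel, and sylnal make umbzel.
umbzel -> irdjor (R10).
umbnor would need orbule and venwyn (R9), but orbule is never obtained. tamxel would need orbule, irdjor, and talxel (R7), but orbule is never obtained. mirqor would need sabtam (R8), but sabtam is never obtained.

irdjor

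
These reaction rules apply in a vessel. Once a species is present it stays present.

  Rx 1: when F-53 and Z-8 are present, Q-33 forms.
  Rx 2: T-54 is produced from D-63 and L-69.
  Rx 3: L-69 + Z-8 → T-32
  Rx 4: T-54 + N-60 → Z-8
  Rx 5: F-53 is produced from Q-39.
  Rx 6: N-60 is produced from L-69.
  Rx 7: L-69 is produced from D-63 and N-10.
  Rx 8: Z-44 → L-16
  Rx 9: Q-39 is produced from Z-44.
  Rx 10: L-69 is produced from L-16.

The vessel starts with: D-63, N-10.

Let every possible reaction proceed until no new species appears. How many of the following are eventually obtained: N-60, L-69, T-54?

3

D-63 and N-10 present → L-69 forms (Rx 7).
L-69 present → N-60 forms (Rx 6).
D-63 and L-69 present → T-54 forms (Rx 2).
N-60: reached.
L-69: reached.
T-54: reached.
All 3 are reached.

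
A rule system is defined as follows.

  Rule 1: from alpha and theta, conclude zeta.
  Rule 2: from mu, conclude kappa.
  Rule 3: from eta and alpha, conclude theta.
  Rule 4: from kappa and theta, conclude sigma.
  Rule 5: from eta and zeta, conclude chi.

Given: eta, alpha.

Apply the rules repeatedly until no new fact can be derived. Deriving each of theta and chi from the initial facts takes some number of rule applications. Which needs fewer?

theta

theta: From eta and alpha, Rule 3 gives theta. [1 rule application]
chi: From eta and alpha, Rule 3 gives theta. alpha and theta hold, so zeta follows (Rule 1). From eta and zeta, Rule 5 gives chi. [3 rule applications]
theta needs fewer.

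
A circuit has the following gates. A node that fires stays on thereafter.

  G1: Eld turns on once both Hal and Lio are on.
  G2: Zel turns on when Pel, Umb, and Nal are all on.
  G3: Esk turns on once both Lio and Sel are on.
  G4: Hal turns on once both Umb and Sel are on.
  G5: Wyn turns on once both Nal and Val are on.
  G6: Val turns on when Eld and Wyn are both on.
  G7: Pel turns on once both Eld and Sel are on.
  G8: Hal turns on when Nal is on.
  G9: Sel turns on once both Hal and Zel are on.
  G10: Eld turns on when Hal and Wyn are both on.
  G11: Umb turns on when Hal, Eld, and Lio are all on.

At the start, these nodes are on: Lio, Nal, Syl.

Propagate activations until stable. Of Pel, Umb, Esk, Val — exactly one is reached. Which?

Umb

G8: Nal on → Hal on.
Hal and Lio are on, so Eld turns on (G1).
G11: Hal, Eld, and Lio on → Umb on.
Esk would need Lio and Sel (G3), but Sel never turns on. Pel would need Eld and Sel (G7), but Sel never turns on. Val would need Eld and Wyn (G6), but Wyn never turns on.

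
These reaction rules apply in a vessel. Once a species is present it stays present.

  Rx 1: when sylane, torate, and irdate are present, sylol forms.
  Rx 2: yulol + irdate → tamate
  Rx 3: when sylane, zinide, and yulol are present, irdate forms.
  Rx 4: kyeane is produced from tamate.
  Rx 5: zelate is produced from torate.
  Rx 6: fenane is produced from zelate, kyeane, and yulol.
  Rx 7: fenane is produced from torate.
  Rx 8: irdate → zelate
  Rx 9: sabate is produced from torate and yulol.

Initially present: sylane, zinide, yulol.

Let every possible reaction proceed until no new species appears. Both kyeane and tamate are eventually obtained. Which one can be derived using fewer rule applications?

tamate

tamate: sylane, zinide, and yulol present → irdate forms (Rx 3). yulol and irdate present → tamate forms (Rx 2). [2 rule applications]
kyeane: sylane, zinide, and yulol present → irdate forms (Rx 3). yulol and irdate present → tamate forms (Rx 2). tamate present → kyeane forms (Rx 4). [3 rule applications]
tamate needs fewer.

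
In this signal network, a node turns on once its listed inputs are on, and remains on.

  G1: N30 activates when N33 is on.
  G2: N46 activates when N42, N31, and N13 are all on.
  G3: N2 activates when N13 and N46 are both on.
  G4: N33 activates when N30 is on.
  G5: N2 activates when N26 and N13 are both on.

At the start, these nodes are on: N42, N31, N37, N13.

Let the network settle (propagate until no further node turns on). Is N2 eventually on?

Yes

N42, N31, and N13 are on, so N46 activates (G2).
G3: N13 and N46 on → N2 on.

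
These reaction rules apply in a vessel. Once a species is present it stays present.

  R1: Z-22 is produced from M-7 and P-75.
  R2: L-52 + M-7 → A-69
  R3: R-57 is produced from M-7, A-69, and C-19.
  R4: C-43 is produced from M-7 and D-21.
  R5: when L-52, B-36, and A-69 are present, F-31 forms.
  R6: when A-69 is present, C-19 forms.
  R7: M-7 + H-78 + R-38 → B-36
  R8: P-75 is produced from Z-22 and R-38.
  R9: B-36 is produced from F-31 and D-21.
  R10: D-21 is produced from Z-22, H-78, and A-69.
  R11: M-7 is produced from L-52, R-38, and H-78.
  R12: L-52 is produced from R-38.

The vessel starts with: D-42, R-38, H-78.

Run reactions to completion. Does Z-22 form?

Z-22 would need M-7 and P-75 (R1), but P-75 never forms.

No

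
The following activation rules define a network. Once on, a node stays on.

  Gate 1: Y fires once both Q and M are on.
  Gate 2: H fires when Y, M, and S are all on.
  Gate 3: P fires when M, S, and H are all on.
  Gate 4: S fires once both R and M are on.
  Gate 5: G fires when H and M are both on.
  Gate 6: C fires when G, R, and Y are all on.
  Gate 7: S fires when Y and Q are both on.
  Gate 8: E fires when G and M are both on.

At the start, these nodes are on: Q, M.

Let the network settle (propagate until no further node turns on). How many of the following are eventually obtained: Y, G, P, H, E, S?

6

Gate 1: Q and M on → Y on.
Y and Q are on, so S fires (Gate 7).
Y, M, and S are on, so H fires (Gate 2).
Gate 3: M, S, and H on → P on.
Gate 5: H and M on → G on.
G and M are on, so E fires (Gate 8).
Y: reached.
G: reached.
P: reached.
H: reached.
E: reached.
S: reached.
All 6 are reached.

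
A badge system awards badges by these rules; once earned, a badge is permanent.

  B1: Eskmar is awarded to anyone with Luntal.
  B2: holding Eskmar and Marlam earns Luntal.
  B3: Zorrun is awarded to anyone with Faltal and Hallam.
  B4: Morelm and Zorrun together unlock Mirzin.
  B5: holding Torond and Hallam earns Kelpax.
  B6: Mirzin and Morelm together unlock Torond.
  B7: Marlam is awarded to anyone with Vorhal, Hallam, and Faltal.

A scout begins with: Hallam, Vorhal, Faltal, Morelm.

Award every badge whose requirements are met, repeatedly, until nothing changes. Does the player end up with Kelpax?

Yes

With Faltal and Hallam, Zorrun is earned (B3).
With Morelm and Zorrun, Mirzin is earned (B4).
With Mirzin and Morelm, Torond is earned (B6).
With Torond and Hallam, Kelpax is earned (B5).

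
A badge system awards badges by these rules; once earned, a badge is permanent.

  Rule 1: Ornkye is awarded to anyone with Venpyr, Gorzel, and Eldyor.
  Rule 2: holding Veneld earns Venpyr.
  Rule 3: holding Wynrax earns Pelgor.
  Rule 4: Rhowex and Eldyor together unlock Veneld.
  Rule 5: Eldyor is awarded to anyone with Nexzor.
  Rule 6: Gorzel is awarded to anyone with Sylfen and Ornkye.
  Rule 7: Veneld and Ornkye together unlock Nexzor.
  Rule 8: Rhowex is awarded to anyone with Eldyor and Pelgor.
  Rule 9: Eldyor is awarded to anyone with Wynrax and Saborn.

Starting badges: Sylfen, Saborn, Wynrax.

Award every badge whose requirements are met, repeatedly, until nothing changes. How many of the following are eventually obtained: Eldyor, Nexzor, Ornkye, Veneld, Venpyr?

With Wynrax and Saborn, Eldyor is earned (Rule 9).
With Wynrax, Pelgor is earned (Rule 3).
With Eldyor and Pelgor, Rhowex is earned (Rule 8).
With Rhowex and Eldyor, Veneld is earned (Rule 4).
With Veneld, Venpyr is earned (Rule 2).
Eldyor: reached.
Nexzor would need Veneld and Ornkye (Rule 7), but Ornkye is never earned.
Ornkye would need Venpyr, Gorzel, and Eldyor (Rule 1), but Gorzel is never earned.
Veneld: reached.
Venpyr: reached.
Reached: Eldyor, Veneld, and Venpyr — 3 of the 5.

3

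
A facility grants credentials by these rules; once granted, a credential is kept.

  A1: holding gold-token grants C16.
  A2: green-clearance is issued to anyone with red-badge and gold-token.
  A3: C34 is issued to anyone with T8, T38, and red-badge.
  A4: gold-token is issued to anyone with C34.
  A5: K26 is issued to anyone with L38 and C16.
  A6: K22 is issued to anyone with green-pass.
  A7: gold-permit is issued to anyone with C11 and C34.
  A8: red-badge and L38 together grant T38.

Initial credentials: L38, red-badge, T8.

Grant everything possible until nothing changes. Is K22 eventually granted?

K22 would need green-pass (A6), but green-pass is never granted.

No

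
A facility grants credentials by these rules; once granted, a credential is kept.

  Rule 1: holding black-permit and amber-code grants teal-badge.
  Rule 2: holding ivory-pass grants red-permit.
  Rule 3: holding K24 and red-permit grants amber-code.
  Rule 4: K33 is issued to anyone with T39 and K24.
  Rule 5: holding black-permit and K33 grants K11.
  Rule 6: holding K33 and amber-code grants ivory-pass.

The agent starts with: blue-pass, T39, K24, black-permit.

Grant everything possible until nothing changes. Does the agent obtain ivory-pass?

No

ivory-pass would need K33 and amber-code (Rule 6), but amber-code is never granted.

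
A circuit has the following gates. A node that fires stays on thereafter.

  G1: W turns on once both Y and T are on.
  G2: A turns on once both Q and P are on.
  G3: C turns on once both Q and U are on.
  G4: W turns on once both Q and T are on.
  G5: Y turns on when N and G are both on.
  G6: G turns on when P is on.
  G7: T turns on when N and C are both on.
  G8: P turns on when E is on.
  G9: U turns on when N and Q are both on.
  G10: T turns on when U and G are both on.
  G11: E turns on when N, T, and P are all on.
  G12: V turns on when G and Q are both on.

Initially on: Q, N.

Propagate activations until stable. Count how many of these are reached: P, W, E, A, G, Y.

1

N and Q are on, so U turns on (G9).
G3: Q and U on → C on.
G7: N and C on → T on.
G4: Q and T on → W on.
P would need E (G8), but E never turns on.
W: reached.
E would need N, T, and P (G11), but P never turns on.
A would need Q and P (G2), but P never turns on.
G would need P (G6), but P never turns on.
Y would need N and G (G5), but G never turns on.
Reached: W — 1 of the 6.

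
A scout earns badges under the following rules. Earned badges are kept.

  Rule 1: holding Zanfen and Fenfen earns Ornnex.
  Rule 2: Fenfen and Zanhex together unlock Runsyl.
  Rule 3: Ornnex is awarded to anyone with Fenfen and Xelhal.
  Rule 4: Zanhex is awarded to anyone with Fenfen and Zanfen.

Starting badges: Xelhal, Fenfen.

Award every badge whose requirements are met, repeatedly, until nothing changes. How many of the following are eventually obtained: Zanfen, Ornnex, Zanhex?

1

With Fenfen and Xelhal, Ornnex is earned (Rule 3).
No rule produces Zanfen, and it is not given.
Ornnex: reached.
Zanhex would need Fenfen and Zanfen (Rule 4), but Zanfen is never earned.
Reached: Ornnex — 1 of the 3.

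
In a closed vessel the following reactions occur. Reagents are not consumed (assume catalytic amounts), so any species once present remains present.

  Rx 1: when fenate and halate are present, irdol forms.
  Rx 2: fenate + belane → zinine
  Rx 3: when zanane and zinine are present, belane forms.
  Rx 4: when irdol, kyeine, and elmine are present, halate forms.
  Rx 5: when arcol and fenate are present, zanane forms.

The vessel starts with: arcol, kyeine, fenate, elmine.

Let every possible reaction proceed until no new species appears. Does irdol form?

irdol would need fenate and halate (Rx 1), but halate never forms.

No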